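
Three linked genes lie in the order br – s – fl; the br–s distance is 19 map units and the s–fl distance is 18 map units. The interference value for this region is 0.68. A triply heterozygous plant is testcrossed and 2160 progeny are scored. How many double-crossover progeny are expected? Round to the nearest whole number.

Map distances give recombination frequencies of 0.190 and 0.180 for the two intervals.
With interference 0.68 (so coincidence = 0.32), expected double-crossover frequency = 0.190 × 0.180 × 0.32 = 0.01094.
Expected number = 0.01094 × 2160 = 23.64 ≈ 24.

24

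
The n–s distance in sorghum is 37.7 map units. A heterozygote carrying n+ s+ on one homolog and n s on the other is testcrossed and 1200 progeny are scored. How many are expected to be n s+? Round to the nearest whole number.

A map distance of 37.7 map units corresponds to a recombination frequency of 0.377.
The F1 is n+ s+ / n s, so n s+ is a recombinant gamete class with expected frequency r/2 = 0.377/2 = 0.1885.
Expected number = 0.1885 × 1200 = 226.20 ≈ 226.

226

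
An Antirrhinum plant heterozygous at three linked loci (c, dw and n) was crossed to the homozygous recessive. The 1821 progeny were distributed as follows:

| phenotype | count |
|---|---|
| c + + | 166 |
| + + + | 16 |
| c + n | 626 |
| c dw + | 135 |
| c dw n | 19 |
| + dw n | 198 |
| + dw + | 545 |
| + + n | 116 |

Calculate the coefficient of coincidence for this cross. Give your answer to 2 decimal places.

The two most frequent reciprocal classes, c + n and + dw +, are the parental types, so the F1 was c + n / + dw +.
The two rarest classes, c dw n and + + +, are the double crossovers. Comparing them with the parentals, only the dw allele has switched, so dw is the middle locus and the order is c – dw – n.
c–dw: (251 + 35)/1821 = 0.1571; dw–n: (364 + 35)/1821 = 0.2191.
Expected DCO frequency = 0.1571 × 0.2191 ≈ 0.03442; observed = 35/1821 ≈ 0.01922.
Coefficient of coincidence = 0.01922/0.03442 ≈ 0.56.

0.56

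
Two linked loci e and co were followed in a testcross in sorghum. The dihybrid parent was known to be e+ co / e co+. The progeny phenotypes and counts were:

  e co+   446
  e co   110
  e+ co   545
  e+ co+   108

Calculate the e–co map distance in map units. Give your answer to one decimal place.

The recombinant classes are e+ co+ and e co: 108 + 110 = 218.
Recombination frequency = 218/1209 = 0.1803 ≈ 18.0%, i.e. 18.0 map units.

18.0 map units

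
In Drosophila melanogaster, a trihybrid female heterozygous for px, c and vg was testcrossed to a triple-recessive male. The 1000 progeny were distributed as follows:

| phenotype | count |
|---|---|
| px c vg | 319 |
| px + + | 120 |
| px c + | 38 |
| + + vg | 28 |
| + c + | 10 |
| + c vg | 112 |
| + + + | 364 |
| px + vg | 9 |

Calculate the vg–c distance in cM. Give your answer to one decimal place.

The two most frequent reciprocal classes, + + + and px c vg, are the parental types, so the F1 was + + + / px c vg.
The two rarest classes, + c + and px + vg, are the double crossovers. Comparing them with the parentals, only the c allele has switched, so c is the middle locus and the order is px – c – vg.
Crossovers in the c–vg interval produce the single-crossover classes + + vg and px c + (28 + 38 = 66) plus the double crossovers (19).
RF(c–vg) = (66 + 19) / 1000 = 85/1000 = 0.0850 → 8.5 cM.

8.5 cM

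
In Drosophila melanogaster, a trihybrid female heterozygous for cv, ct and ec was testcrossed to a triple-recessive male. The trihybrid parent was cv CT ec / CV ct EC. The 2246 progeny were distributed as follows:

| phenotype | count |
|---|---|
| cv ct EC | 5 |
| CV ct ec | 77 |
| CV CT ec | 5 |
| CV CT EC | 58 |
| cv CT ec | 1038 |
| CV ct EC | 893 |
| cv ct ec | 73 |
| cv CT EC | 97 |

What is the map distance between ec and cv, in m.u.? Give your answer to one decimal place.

8.2 m.u.

The two rarest classes, CV CT ec and cv ct EC, are the double crossovers. Comparing them with the parentals, only the cv allele has switched, so cv is the middle locus and the order is ct – cv – ec.
Crossovers in the cv–ec interval produce the single-crossover classes cv CT EC and CV ct ec (97 + 77 = 174) plus the double crossovers (10).
RF(cv–ec) = (174 + 10) / 2246 = 184/2246 = 0.0819 → 8.2 m.u.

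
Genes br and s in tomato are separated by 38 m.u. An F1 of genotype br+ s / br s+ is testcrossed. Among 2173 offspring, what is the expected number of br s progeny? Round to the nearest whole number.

413

A map distance of 38 m.u. corresponds to a recombination frequency of 0.380.
The F1 is br+ s / br s+, so br s is a recombinant gamete class with expected frequency r/2 = 0.380/2 = 0.1900.
Expected number = 0.1900 × 2173 = 412.87 ≈ 413.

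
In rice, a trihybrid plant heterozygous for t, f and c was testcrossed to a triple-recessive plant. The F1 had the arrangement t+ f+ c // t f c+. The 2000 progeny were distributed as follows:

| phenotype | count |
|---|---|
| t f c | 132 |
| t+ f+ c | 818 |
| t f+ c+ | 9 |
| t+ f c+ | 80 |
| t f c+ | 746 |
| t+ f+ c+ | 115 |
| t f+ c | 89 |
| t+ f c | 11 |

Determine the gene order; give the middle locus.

f

The two rarest classes, t+ f c and t f+ c+, are the double crossovers. Comparing them with the parentals, only the f allele has switched, so f is the middle locus and the order is t – f – c.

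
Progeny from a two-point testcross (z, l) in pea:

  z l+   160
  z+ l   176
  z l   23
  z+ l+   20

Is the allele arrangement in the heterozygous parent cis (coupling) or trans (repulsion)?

The two most frequent classes are z+ l (176) and z l+ (160); these are the parental (non-recombinant) types.
So the F1 carried z+ l on one chromosome and z l+ on the other — the recessive alleles are on opposite chromosomes (trans / repulsion).

trans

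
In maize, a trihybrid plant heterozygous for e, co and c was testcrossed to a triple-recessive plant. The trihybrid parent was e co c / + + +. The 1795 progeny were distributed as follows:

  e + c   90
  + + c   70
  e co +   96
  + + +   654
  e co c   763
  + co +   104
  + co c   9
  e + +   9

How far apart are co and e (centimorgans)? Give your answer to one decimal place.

11.8 centimorgans

The two rarest classes, + co c and e + +, are the double crossovers. Comparing them with the parentals, only the e allele has switched, so e is the middle locus and the order is co – e – c.
Crossovers in the co–e interval produce the single-crossover classes e + c and + co + (90 + 104 = 194) plus the double crossovers (18).
RF(co–e) = (194 + 18) / 1795 = 212/1795 = 0.1181 → 11.8 centimorgans.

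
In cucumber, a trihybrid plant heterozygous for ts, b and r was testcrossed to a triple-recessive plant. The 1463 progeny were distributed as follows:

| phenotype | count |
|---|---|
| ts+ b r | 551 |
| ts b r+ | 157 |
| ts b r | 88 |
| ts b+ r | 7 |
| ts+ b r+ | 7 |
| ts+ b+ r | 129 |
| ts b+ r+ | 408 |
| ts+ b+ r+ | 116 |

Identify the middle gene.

r

The two most frequent reciprocal classes, ts b+ r+ and ts+ b r, are the parental types, so the F1 was ts b+ r+ / ts+ b r.
The two rarest classes, ts b+ r and ts+ b r+, are the double crossovers. Comparing them with the parentals, only the r allele has switched, so r is the middle locus and the order is ts – r – b.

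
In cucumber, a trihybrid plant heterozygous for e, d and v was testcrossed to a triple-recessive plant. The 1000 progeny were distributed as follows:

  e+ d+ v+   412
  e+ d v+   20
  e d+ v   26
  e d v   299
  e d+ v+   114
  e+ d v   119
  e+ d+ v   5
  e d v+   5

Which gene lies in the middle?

v

The two most frequent reciprocal classes, e+ d+ v+ and e d v, are the parental types, so the F1 was e+ d+ v+ / e d v.
The two rarest classes, e+ d+ v and e d v+, are the double crossovers. Comparing them with the parentals, only the v allele has switched, so v is the middle locus and the order is d – v – e.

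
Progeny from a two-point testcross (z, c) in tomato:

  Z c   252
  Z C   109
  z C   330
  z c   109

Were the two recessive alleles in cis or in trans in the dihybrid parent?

trans

The two most frequent classes are Z c (252) and z C (330); these are the parental (non-recombinant) types.
So the F1 carried Z c on one chromosome and z C on the other — the recessive alleles are on opposite chromosomes (trans / repulsion).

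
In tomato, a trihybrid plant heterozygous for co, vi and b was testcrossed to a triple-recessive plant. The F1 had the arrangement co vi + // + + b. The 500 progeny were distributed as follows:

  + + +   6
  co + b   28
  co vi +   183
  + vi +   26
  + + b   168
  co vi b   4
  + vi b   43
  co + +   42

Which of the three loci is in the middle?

The two rarest classes, co vi b and + + +, are the double crossovers. Comparing them with the parentals, only the b allele has switched, so b is the middle locus and the order is vi – b – co.

b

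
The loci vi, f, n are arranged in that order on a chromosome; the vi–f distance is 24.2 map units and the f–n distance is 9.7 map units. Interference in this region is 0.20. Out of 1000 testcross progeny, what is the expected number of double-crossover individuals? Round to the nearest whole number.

19

Map distances give recombination frequencies of 0.242 and 0.097 for the two intervals.
With interference 0.20 (so coincidence = 0.80), expected double-crossover frequency = 0.242 × 0.097 × 0.80 = 0.01878.
Expected number = 0.01878 × 1000 = 18.78 ≈ 19.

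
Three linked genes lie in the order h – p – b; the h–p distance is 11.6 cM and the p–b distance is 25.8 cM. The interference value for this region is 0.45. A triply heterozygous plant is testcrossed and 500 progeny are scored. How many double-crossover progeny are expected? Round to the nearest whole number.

8

Map distances give recombination frequencies of 0.116 and 0.258 for the two intervals.
With interference 0.45 (so coincidence = 0.55), expected double-crossover frequency = 0.116 × 0.258 × 0.55 = 0.01646.
Expected number = 0.01646 × 500 = 8.23 ≈ 8.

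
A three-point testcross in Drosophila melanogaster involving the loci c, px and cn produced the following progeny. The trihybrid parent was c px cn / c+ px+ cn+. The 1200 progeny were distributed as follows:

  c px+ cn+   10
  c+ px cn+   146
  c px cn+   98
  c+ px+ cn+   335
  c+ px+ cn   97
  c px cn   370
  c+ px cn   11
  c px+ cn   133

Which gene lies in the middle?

The two rarest classes, c+ px cn and c px+ cn+, are the double crossovers. Comparing them with the parentals, only the c allele has switched, so c is the middle locus and the order is cn – c – px.

c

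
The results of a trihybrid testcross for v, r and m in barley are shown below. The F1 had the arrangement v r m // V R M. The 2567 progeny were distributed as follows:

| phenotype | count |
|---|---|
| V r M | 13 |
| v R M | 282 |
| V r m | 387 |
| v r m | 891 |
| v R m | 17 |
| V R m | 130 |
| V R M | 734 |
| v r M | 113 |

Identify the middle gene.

The two rarest classes, v R m and V r M, are the double crossovers. Comparing them with the parentals, only the r allele has switched, so r is the middle locus and the order is m – r – v.

r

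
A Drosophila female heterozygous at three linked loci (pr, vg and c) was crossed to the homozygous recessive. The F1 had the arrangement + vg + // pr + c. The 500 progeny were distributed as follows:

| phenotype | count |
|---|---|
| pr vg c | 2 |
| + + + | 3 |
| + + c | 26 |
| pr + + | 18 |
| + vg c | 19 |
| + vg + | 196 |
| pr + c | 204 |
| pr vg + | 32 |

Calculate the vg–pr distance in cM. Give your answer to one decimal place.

12.6 cM

The two rarest classes, + + + and pr vg c, are the double crossovers. Comparing them with the parentals, only the vg allele has switched, so vg is the middle locus and the order is c – vg – pr.
Crossovers in the vg–pr interval produce the single-crossover classes pr vg + and + + c (32 + 26 = 58) plus the double crossovers (5).
RF(vg–pr) = (58 + 5) / 500 = 63/500 = 0.1260 → 12.6 cM.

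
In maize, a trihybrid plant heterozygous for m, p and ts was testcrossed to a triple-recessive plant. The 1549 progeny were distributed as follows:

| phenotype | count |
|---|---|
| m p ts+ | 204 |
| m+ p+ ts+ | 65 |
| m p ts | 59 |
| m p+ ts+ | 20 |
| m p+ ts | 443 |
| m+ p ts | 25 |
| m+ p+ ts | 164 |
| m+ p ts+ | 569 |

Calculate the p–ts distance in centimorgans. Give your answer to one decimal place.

The two most frequent reciprocal classes, m+ p ts+ and m p+ ts, are the parental types, so the F1 was m+ p ts+ / m p+ ts.
The two rarest classes, m+ p ts and m p+ ts+, are the double crossovers. Comparing them with the parentals, only the ts allele has switched, so ts is the middle locus and the order is p – ts – m.
Crossovers in the p–ts interval produce the single-crossover classes m+ p+ ts+ and m p ts (65 + 59 = 124) plus the double crossovers (45).
RF(p–ts) = (124 + 45) / 1549 = 169/1549 = 0.1091 → 10.9 centimorgans.

10.9 centimorgans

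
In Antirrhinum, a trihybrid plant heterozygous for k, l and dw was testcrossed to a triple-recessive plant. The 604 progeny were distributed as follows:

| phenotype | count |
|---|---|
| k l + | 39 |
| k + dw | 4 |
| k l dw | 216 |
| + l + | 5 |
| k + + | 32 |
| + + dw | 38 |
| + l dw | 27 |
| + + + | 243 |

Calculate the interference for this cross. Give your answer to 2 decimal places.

The two most frequent reciprocal classes, k l dw and + + +, are the parental types, so the F1 was k l dw / + + +.
The two rarest classes, k + dw and + l +, are the double crossovers. Comparing them with the parentals, only the l allele has switched, so l is the middle locus and the order is dw – l – k.
dw–l: (77 + 9)/604 = 0.1424; l–k: (59 + 9)/604 = 0.1126.
Expected DCO frequency = 0.1424 × 0.1126 ≈ 0.01603; observed = 9/604 ≈ 0.01490.
Coefficient of coincidence = 0.01490/0.01603 ≈ 0.93; interference = 1 − 0.93 = 0.07.

0.07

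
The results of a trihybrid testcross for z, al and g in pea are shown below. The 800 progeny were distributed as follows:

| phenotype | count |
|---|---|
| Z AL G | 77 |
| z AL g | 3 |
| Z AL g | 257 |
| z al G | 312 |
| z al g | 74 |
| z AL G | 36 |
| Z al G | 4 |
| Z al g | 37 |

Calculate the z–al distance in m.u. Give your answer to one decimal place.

The two most frequent reciprocal classes, z al G and Z AL g, are the parental types, so the F1 was z al G / Z AL g.
The two rarest classes, Z al G and z AL g, are the double crossovers. Comparing them with the parentals, only the z allele has switched, so z is the middle locus and the order is g – z – al.
Crossovers in the z–al interval produce the single-crossover classes z AL G and Z al g (36 + 37 = 73) plus the double crossovers (7).
RF(z–al) = (73 + 7) / 800 = 80/800 = 0.1000 → 10.0 m.u.

10.0 m.u.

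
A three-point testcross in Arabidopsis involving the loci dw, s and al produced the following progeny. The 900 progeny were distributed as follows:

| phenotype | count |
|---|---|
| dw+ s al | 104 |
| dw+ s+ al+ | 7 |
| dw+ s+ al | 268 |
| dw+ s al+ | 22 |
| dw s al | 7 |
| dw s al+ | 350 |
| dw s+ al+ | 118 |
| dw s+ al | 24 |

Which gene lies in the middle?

al

The two most frequent reciprocal classes, dw+ s+ al and dw s al+, are the parental types, so the F1 was dw+ s+ al / dw s al+.
The two rarest classes, dw+ s+ al+ and dw s al, are the double crossovers. Comparing them with the parentals, only the al allele has switched, so al is the middle locus and the order is dw – al – s.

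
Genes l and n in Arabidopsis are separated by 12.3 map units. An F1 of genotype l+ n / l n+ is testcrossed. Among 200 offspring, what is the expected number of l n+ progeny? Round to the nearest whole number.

A map distance of 12.3 map units corresponds to a recombination frequency of 0.123.
The F1 is l+ n / l n+, so l n+ is a parental gamete class with expected frequency (1 − r)/2 = 0.877/2 = 0.4385.
Expected number = 0.4385 × 200 = 87.70 ≈ 88.

88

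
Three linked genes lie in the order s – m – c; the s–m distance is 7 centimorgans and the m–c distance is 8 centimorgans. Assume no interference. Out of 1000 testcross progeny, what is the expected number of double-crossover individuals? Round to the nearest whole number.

6

Map distances give recombination frequencies of 0.070 and 0.080 for the two intervals.
With no interference, expected double-crossover frequency = 0.070 × 0.080 = 0.00560.
Expected number = 0.00560 × 1000 = 5.60 ≈ 6.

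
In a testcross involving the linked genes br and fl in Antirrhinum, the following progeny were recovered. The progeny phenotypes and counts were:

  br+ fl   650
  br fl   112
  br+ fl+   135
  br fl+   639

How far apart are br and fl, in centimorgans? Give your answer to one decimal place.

The two most frequent classes, br+ fl (650) and br fl+ (639), are the parental types, so the F1 was br+ fl / br fl+.
The recombinant classes are br+ fl+ and br fl: 135 + 112 = 247.
Recombination frequency = 247/1536 = 0.1608 ≈ 16.1%, i.e. 16.1 centimorgans.

16.1 centimorgans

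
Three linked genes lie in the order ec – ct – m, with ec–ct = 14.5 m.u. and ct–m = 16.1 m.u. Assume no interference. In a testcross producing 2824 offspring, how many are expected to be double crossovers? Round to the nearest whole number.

Map distances give recombination frequencies of 0.145 and 0.161 for the two intervals.
With no interference, expected double-crossover frequency = 0.145 × 0.161 = 0.02334.
Expected number = 0.02334 × 2824 = 65.93 ≈ 66.

66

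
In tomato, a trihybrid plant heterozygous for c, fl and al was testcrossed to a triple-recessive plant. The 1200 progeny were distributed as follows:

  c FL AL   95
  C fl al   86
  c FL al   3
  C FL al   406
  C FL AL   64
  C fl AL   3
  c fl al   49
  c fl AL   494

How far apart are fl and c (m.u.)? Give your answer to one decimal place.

The two most frequent reciprocal classes, C FL al and c fl AL, are the parental types, so the F1 was C FL al / c fl AL.
The two rarest classes, c FL al and C fl AL, are the double crossovers. Comparing them with the parentals, only the c allele has switched, so c is the middle locus and the order is fl – c – al.
Crossovers in the fl–c interval produce the single-crossover classes C fl al and c FL AL (86 + 95 = 181) plus the double crossovers (6).
RF(fl–c) = (181 + 6) / 1200 = 187/1200 = 0.1558 → 15.6 m.u.

15.6 m.u.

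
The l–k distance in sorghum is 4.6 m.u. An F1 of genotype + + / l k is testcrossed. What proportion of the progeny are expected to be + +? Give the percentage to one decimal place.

A map distance of 4.6 m.u. corresponds to a recombination frequency of 0.046.
The F1 is + + / l k, so + + is a parental gamete class with expected frequency (1 − r)/2 = 0.954/2 = 0.4770.
That is 0.4770 = 47.7% of the progeny.

47.7%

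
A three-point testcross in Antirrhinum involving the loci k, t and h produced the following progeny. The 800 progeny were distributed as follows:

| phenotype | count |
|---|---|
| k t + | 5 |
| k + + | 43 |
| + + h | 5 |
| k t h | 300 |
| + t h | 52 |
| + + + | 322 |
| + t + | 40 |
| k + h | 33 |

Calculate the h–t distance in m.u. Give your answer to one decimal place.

The two most frequent reciprocal classes, + + + and k t h, are the parental types, so the F1 was + + + / k t h.
The two rarest classes, + + h and k t +, are the double crossovers. Comparing them with the parentals, only the h allele has switched, so h is the middle locus and the order is t – h – k.
Crossovers in the t–h interval produce the single-crossover classes + t + and k + h (40 + 33 = 73) plus the double crossovers (10).
RF(t–h) = (73 + 10) / 800 = 83/800 = 0.1037 → 10.4 m.u.

10.4 m.u.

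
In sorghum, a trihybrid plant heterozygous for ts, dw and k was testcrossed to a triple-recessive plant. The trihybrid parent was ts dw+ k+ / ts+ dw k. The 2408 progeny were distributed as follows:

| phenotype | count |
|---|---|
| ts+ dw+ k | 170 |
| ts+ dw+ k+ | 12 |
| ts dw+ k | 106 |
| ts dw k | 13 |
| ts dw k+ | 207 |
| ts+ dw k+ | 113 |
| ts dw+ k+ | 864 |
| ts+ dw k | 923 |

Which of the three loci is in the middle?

The two rarest classes, ts+ dw+ k+ and ts dw k, are the double crossovers. Comparing them with the parentals, only the ts allele has switched, so ts is the middle locus and the order is dw – ts – k.

ts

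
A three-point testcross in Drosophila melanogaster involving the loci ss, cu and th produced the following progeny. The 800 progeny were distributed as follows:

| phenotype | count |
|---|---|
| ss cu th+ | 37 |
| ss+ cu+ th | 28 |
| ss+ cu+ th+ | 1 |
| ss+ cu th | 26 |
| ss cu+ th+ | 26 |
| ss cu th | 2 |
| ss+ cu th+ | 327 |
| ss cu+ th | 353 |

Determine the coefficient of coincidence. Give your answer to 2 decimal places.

0.64

The two most frequent reciprocal classes, ss+ cu th+ and ss cu+ th, are the parental types, so the F1 was ss+ cu th+ / ss cu+ th.
The two rarest classes, ss+ cu+ th+ and ss cu th, are the double crossovers. Comparing them with the parentals, only the cu allele has switched, so cu is the middle locus and the order is th – cu – ss.
th–cu: (52 + 3)/800 = 0.0688; cu–ss: (65 + 3)/800 = 0.0850.
Expected DCO frequency = 0.0688 × 0.0850 ≈ 0.00585; observed = 3/800 ≈ 0.00375.
Coefficient of coincidence = 0.00375/0.00585 ≈ 0.64.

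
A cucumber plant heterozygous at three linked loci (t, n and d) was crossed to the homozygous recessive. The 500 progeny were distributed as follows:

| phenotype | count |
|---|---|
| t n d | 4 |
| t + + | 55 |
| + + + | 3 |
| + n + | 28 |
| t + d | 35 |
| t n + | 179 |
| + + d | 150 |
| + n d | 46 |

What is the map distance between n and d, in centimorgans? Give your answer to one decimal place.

21.6 centimorgans

The two most frequent reciprocal classes, + + d and t n +, are the parental types, so the F1 was + + d / t n +.
The two rarest classes, + + + and t n d, are the double crossovers. Comparing them with the parentals, only the d allele has switched, so d is the middle locus and the order is t – d – n.
Crossovers in the d–n interval produce the single-crossover classes + n d and t + + (46 + 55 = 101) plus the double crossovers (7).
RF(d–n) = (101 + 7) / 500 = 108/500 = 0.2160 → 21.6 centimorgans.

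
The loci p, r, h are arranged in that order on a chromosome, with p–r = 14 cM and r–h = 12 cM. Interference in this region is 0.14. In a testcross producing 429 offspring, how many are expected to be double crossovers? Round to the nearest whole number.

6

Map distances give recombination frequencies of 0.140 and 0.120 for the two intervals.
With interference 0.14 (so coincidence = 0.86), expected double-crossover frequency = 0.140 × 0.120 × 0.86 = 0.01445.
Expected number = 0.01445 × 429 = 6.20 ≈ 6.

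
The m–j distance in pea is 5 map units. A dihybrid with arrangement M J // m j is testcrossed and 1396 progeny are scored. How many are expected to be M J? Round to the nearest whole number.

A map distance of 5 map units corresponds to a recombination frequency of 0.050.
The F1 is M J / m j, so M J is a parental gamete class with expected frequency (1 − r)/2 = 0.950/2 = 0.4750.
Expected number = 0.4750 × 1396 = 663.10 ≈ 663.

663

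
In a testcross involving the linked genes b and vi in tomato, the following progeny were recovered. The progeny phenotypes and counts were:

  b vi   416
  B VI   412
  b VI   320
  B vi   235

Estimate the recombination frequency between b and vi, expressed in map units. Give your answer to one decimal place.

40.1 map units

The two most frequent classes, B VI (412) and b vi (416), are the parental types, so the F1 was B VI / b vi.
The recombinant classes are B vi and b VI: 235 + 320 = 555.
Recombination frequency = 555/1383 = 0.4013 ≈ 40.1%, i.e. 40.1 map units.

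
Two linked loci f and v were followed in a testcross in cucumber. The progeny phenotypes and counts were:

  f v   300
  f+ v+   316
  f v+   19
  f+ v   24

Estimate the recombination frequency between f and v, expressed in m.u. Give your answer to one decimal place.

The two most frequent classes, f+ v+ (316) and f v (300), are the parental types, so the F1 was f+ v+ / f v.
The recombinant classes are f+ v and f v+: 24 + 19 = 43.
Recombination frequency = 43/659 = 0.0653 ≈ 6.5%, i.e. 6.5 m.u.

6.5 m.u.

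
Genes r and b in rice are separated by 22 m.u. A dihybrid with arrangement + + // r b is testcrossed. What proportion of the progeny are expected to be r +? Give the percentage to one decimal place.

A map distance of 22 m.u. corresponds to a recombination frequency of 0.220.
The F1 is + + / r b, so r + is a recombinant gamete class with expected frequency r/2 = 0.220/2 = 0.1100.
That is 0.1100 = 11.0% of the progeny.

11.0%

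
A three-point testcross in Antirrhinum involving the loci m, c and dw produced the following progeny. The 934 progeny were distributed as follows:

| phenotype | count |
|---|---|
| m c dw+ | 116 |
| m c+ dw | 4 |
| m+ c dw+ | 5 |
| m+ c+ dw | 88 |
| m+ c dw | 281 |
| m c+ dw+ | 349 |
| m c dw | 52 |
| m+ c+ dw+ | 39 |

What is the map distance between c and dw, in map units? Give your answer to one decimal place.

22.8 map units

The two most frequent reciprocal classes, m+ c dw and m c+ dw+, are the parental types, so the F1 was m+ c dw / m c+ dw+.
The two rarest classes, m+ c dw+ and m c+ dw, are the double crossovers. Comparing them with the parentals, only the dw allele has switched, so dw is the middle locus and the order is m – dw – c.
Crossovers in the dw–c interval produce the single-crossover classes m+ c+ dw and m c dw+ (88 + 116 = 204) plus the double crossovers (9).
RF(dw–c) = (204 + 9) / 934 = 213/934 = 0.2281 → 22.8 map units.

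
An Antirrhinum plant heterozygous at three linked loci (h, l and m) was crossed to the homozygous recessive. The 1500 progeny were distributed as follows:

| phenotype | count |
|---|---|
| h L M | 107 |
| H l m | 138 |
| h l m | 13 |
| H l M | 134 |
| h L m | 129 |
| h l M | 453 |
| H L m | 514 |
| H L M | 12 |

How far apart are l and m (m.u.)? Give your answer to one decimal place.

18.0 m.u.

The two most frequent reciprocal classes, h l M and H L m, are the parental types, so the F1 was h l M / H L m.
The two rarest classes, h l m and H L M, are the double crossovers. Comparing them with the parentals, only the m allele has switched, so m is the middle locus and the order is h – m – l.
Crossovers in the m–l interval produce the single-crossover classes h L M and H l m (107 + 138 = 245) plus the double crossovers (25).
RF(m–l) = (245 + 25) / 1500 = 270/1500 = 0.1800 → 18.0 m.u.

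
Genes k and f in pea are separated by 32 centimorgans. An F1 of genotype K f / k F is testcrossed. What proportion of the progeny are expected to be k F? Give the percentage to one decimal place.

34.0%

A map distance of 32 centimorgans corresponds to a recombination frequency of 0.320.
The F1 is K f / k F, so k F is a parental gamete class with expected frequency (1 − r)/2 = 0.680/2 = 0.3400.
That is 0.3400 = 34.0% of the progeny.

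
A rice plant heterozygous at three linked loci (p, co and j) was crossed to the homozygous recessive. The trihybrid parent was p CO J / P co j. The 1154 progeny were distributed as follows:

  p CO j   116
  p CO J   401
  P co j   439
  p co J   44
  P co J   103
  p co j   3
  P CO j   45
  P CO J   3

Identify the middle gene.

The two rarest classes, P CO J and p co j, are the double crossovers. Comparing them with the parentals, only the p allele has switched, so p is the middle locus and the order is co – p – j.

p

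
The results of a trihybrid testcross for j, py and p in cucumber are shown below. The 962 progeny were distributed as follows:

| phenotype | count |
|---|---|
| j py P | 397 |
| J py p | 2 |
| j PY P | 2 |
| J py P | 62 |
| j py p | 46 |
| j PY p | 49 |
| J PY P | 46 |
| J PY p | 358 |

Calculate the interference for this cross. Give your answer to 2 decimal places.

0.65

The two most frequent reciprocal classes, J PY p and j py P, are the parental types, so the F1 was J PY p / j py P.
The two rarest classes, J py p and j PY P, are the double crossovers. Comparing them with the parentals, only the py allele has switched, so py is the middle locus and the order is j – py – p.
j–py: (111 + 4)/962 = 0.1195; py–p: (92 + 4)/962 = 0.0998.
Expected DCO frequency = 0.1195 × 0.0998 ≈ 0.01193; observed = 4/962 ≈ 0.00416.
Coefficient of coincidence = 0.00416/0.01193 ≈ 0.35; interference = 1 − 0.35 = 0.65.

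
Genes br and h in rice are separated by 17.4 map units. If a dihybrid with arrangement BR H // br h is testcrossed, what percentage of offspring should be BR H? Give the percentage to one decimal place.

41.3%

A map distance of 17.4 map units corresponds to a recombination frequency of 0.174.
The F1 is BR H / br h, so BR H is a parental gamete class with expected frequency (1 − r)/2 = 0.826/2 = 0.4130.
That is 0.4130 = 41.3% of the progeny.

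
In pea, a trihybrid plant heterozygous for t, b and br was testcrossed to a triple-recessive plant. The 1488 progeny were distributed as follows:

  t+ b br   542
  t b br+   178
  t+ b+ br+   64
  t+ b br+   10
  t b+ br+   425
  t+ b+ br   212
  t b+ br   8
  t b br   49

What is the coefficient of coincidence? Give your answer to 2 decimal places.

The two most frequent reciprocal classes, t+ b br and t b+ br+, are the parental types, so the F1 was t+ b br / t b+ br+.
The two rarest classes, t+ b br+ and t b+ br, are the double crossovers. Comparing them with the parentals, only the br allele has switched, so br is the middle locus and the order is t – br – b.
t–br: (113 + 18)/1488 = 0.0880; br–b: (390 + 18)/1488 = 0.2742.
Expected DCO frequency = 0.0880 × 0.2742 ≈ 0.02413; observed = 18/1488 ≈ 0.01210.
Coefficient of coincidence = 0.01210/0.02413 ≈ 0.50.

0.50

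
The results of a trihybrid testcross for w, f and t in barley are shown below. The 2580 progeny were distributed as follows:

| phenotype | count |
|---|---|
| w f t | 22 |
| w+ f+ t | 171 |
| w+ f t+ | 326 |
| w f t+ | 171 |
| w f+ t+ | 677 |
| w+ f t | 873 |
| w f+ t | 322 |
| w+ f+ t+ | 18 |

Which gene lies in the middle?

The two most frequent reciprocal classes, w f+ t+ and w+ f t, are the parental types, so the F1 was w f+ t+ / w+ f t.
The two rarest classes, w+ f+ t+ and w f t, are the double crossovers. Comparing them with the parentals, only the w allele has switched, so w is the middle locus and the order is f – w – t.

w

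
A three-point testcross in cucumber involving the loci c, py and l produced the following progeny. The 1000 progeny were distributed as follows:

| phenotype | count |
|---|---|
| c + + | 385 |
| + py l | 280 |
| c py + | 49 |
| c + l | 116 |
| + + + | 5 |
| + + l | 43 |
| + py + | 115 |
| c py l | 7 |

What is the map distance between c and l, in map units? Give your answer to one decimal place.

24.3 map units

The two most frequent reciprocal classes, + py l and c + +, are the parental types, so the F1 was + py l / c + +.
The two rarest classes, c py l and + + +, are the double crossovers. Comparing them with the parentals, only the c allele has switched, so c is the middle locus and the order is py – c – l.
Crossovers in the c–l interval produce the single-crossover classes + py + and c + l (115 + 116 = 231) plus the double crossovers (12).
RF(c–l) = (231 + 12) / 1000 = 243/1000 = 0.2430 → 24.3 map units.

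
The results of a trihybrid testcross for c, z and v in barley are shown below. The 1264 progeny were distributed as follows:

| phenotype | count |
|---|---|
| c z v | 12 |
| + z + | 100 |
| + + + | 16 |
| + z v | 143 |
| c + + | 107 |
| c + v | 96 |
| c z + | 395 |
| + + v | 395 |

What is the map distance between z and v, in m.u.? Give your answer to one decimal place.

The two most frequent reciprocal classes, + + v and c z +, are the parental types, so the F1 was + + v / c z +.
The two rarest classes, + + + and c z v, are the double crossovers. Comparing them with the parentals, only the v allele has switched, so v is the middle locus and the order is c – v – z.
Crossovers in the v–z interval produce the single-crossover classes + z v and c + + (143 + 107 = 250) plus the double crossovers (28).
RF(v–z) = (250 + 28) / 1264 = 278/1264 = 0.2199 → 22.0 m.u.

22.0 m.u.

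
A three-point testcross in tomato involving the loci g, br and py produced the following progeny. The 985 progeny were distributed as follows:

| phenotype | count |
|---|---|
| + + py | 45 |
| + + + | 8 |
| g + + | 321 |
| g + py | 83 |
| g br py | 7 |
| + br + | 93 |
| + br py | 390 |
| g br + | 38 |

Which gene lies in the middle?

The two most frequent reciprocal classes, g + + and + br py, are the parental types, so the F1 was g + + / + br py.
The two rarest classes, + + + and g br py, are the double crossovers. Comparing them with the parentals, only the g allele has switched, so g is the middle locus and the order is br – g – py.

g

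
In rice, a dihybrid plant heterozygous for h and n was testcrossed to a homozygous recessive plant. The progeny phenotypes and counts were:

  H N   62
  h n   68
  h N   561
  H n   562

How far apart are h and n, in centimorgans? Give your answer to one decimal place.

The two most frequent classes, H n (562) and h N (561), are the parental types, so the F1 was H n / h N.
The recombinant classes are H N and h n: 62 + 68 = 130.
Recombination frequency = 130/1253 = 0.1038 ≈ 10.4%, i.e. 10.4 centimorgans.

10.4 centimorgans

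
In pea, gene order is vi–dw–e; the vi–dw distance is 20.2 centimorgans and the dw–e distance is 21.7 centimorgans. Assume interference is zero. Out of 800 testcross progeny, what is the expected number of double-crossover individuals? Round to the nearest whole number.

Map distances give recombination frequencies of 0.202 and 0.217 for the two intervals.
With no interference, expected double-crossover frequency = 0.202 × 0.217 = 0.04383.
Expected number = 0.04383 × 800 = 35.07 ≈ 35.

35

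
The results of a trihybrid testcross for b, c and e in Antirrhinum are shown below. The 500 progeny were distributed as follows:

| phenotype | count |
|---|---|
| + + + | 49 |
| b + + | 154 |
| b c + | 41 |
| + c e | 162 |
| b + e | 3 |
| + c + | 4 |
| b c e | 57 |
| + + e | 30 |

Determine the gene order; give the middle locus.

The two most frequent reciprocal classes, + c e and b + +, are the parental types, so the F1 was + c e / b + +.
The two rarest classes, + c + and b + e, are the double crossovers. Comparing them with the parentals, only the e allele has switched, so e is the middle locus and the order is b – e – c.

e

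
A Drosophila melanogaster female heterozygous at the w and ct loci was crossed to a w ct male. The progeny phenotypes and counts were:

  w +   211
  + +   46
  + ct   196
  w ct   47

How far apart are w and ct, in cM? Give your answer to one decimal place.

18.6 cM

The two most frequent classes, + ct (196) and w + (211), are the parental types, so the F1 was + ct / w +.
The recombinant classes are + + and w ct: 46 + 47 = 93.
Recombination frequency = 93/500 = 0.1860 ≈ 18.6%, i.e. 18.6 cM.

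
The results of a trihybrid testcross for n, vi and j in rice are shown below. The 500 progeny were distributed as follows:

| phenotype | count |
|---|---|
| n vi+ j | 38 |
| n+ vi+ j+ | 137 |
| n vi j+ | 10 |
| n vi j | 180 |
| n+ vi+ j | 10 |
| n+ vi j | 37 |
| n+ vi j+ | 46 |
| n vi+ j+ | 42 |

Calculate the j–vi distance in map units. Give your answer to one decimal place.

The two most frequent reciprocal classes, n+ vi+ j+ and n vi j, are the parental types, so the F1 was n+ vi+ j+ / n vi j.
The two rarest classes, n+ vi+ j and n vi j+, are the double crossovers. Comparing them with the parentals, only the j allele has switched, so j is the middle locus and the order is n – j – vi.
Crossovers in the j–vi interval produce the single-crossover classes n+ vi j+ and n vi+ j (46 + 38 = 84) plus the double crossovers (20).
RF(j–vi) = (84 + 20) / 500 = 104/500 = 0.2080 → 20.8 map units.

20.8 map units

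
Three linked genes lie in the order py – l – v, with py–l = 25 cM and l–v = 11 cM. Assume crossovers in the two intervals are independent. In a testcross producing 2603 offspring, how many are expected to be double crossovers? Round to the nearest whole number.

Map distances give recombination frequencies of 0.250 and 0.110 for the two intervals.
With no interference, expected double-crossover frequency = 0.250 × 0.110 = 0.02750.
Expected number = 0.02750 × 2603 = 71.58 ≈ 72.

72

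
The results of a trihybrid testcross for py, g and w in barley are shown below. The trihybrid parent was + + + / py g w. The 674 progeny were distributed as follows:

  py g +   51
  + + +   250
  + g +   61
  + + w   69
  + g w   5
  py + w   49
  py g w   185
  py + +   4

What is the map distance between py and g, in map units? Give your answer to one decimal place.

The two rarest classes, py + + and + g w, are the double crossovers. Comparing them with the parentals, only the py allele has switched, so py is the middle locus and the order is g – py – w.
Crossovers in the g–py interval produce the single-crossover classes + g + and py + w (61 + 49 = 110) plus the double crossovers (9).
RF(g–py) = (110 + 9) / 674 = 119/674 = 0.1766 → 17.7 map units.

17.7 map units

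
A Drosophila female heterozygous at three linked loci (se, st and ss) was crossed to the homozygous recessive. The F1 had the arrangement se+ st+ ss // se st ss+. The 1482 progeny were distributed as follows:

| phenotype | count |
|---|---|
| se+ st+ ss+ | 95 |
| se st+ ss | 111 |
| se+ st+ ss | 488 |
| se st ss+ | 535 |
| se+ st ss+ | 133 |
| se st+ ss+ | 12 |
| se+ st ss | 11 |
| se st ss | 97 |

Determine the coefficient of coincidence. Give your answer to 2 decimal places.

The two rarest classes, se+ st ss and se st+ ss+, are the double crossovers. Comparing them with the parentals, only the st allele has switched, so st is the middle locus and the order is ss – st – se.
ss–st: (192 + 23)/1482 = 0.1451; st–se: (244 + 23)/1482 = 0.1802.
Expected DCO frequency = 0.1451 × 0.1802 ≈ 0.02615; observed = 23/1482 ≈ 0.01552.
Coefficient of coincidence = 0.01552/0.02615 ≈ 0.59.

0.59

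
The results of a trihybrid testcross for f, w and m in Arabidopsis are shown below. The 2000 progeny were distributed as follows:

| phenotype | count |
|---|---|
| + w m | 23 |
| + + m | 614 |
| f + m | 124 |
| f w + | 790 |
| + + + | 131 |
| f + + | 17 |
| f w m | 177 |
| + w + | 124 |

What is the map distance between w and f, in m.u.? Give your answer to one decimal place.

The two most frequent reciprocal classes, f w + and + + m, are the parental types, so the F1 was f w + / + + m.
The two rarest classes, f + + and + w m, are the double crossovers. Comparing them with the parentals, only the w allele has switched, so w is the middle locus and the order is f – w – m.
Crossovers in the f–w interval produce the single-crossover classes + w + and f + m (124 + 124 = 248) plus the double crossovers (40).
RF(f–w) = (248 + 40) / 2000 = 288/2000 = 0.1440 → 14.4 m.u.

14.4 m.u.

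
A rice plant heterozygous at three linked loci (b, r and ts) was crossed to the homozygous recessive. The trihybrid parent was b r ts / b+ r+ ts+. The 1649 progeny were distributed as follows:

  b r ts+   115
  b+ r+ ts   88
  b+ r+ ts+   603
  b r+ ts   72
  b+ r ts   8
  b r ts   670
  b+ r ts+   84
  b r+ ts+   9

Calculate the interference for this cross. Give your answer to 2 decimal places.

The two rarest classes, b+ r ts and b r+ ts+, are the double crossovers. Comparing them with the parentals, only the b allele has switched, so b is the middle locus and the order is ts – b – r.
ts–b: (203 + 17)/1649 = 0.1334; b–r: (156 + 17)/1649 = 0.1049.
Expected DCO frequency = 0.1334 × 0.1049 ≈ 0.01399; observed = 17/1649 ≈ 0.01031.
Coefficient of coincidence = 0.01031/0.01399 ≈ 0.74; interference = 1 − 0.74 = 0.26.

0.26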